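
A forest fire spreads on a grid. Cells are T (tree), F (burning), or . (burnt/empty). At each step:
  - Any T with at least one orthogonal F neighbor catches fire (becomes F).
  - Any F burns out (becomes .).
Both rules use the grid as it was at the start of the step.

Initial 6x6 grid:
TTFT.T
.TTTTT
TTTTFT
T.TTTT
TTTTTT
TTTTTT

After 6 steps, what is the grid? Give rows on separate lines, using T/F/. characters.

Step 1: 7 trees catch fire, 2 burn out
  TF.F.T
  .TFTFT
  TTTF.F
  T.TTFT
  TTTTTT
  TTTTTT
Step 2: 8 trees catch fire, 7 burn out
  F....T
  .F.F.F
  TTF...
  T.TF.F
  TTTTFT
  TTTTTT
Step 3: 6 trees catch fire, 8 burn out
  .....F
  ......
  TF....
  T.F...
  TTTF.F
  TTTTFT
Step 4: 4 trees catch fire, 6 burn out
  ......
  ......
  F.....
  T.....
  TTF...
  TTTF.F
Step 5: 3 trees catch fire, 4 burn out
  ......
  ......
  ......
  F.....
  TF....
  TTF...
Step 6: 2 trees catch fire, 3 burn out
  ......
  ......
  ......
  ......
  F.....
  TF....

......
......
......
......
F.....
TF....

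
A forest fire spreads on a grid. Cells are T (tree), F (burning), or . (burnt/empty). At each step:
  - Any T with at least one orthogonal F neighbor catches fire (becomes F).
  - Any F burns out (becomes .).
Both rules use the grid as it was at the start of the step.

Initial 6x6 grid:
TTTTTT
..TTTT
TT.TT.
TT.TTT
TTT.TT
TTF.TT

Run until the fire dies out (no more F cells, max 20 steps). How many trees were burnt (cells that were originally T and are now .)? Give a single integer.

Answer: 9

Derivation:
Step 1: +2 fires, +1 burnt (F count now 2)
Step 2: +2 fires, +2 burnt (F count now 2)
Step 3: +2 fires, +2 burnt (F count now 2)
Step 4: +2 fires, +2 burnt (F count now 2)
Step 5: +1 fires, +2 burnt (F count now 1)
Step 6: +0 fires, +1 burnt (F count now 0)
Fire out after step 6
Initially T: 28, now '.': 17
Total burnt (originally-T cells now '.'): 9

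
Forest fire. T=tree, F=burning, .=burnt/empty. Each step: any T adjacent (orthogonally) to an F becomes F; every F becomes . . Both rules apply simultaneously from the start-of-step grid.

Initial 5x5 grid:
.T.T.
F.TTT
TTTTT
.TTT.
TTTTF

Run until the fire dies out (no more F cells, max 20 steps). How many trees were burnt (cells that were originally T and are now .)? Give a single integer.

Answer: 16

Derivation:
Step 1: +2 fires, +2 burnt (F count now 2)
Step 2: +3 fires, +2 burnt (F count now 3)
Step 3: +5 fires, +3 burnt (F count now 5)
Step 4: +4 fires, +5 burnt (F count now 4)
Step 5: +2 fires, +4 burnt (F count now 2)
Step 6: +0 fires, +2 burnt (F count now 0)
Fire out after step 6
Initially T: 17, now '.': 24
Total burnt (originally-T cells now '.'): 16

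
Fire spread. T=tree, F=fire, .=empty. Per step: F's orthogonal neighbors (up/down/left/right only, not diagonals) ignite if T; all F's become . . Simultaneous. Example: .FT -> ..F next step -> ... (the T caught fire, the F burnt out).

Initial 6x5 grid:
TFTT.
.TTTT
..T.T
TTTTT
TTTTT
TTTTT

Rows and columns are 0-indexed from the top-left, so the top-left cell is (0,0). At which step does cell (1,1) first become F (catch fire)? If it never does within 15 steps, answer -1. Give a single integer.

Step 1: cell (1,1)='F' (+3 fires, +1 burnt)
  -> target ignites at step 1
Step 2: cell (1,1)='.' (+2 fires, +3 burnt)
Step 3: cell (1,1)='.' (+2 fires, +2 burnt)
Step 4: cell (1,1)='.' (+2 fires, +2 burnt)
Step 5: cell (1,1)='.' (+4 fires, +2 burnt)
Step 6: cell (1,1)='.' (+5 fires, +4 burnt)
Step 7: cell (1,1)='.' (+4 fires, +5 burnt)
Step 8: cell (1,1)='.' (+2 fires, +4 burnt)
Step 9: cell (1,1)='.' (+0 fires, +2 burnt)
  fire out at step 9

1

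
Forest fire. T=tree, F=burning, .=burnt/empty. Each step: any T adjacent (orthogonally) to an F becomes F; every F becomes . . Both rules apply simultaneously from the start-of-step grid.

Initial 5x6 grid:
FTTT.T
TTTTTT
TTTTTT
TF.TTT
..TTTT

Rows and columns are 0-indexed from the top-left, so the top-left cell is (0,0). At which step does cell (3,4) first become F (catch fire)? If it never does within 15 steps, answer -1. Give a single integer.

Step 1: cell (3,4)='T' (+4 fires, +2 burnt)
Step 2: cell (3,4)='T' (+4 fires, +4 burnt)
Step 3: cell (3,4)='T' (+3 fires, +4 burnt)
Step 4: cell (3,4)='T' (+3 fires, +3 burnt)
Step 5: cell (3,4)='F' (+4 fires, +3 burnt)
  -> target ignites at step 5
Step 6: cell (3,4)='.' (+4 fires, +4 burnt)
Step 7: cell (3,4)='.' (+2 fires, +4 burnt)
Step 8: cell (3,4)='.' (+0 fires, +2 burnt)
  fire out at step 8

5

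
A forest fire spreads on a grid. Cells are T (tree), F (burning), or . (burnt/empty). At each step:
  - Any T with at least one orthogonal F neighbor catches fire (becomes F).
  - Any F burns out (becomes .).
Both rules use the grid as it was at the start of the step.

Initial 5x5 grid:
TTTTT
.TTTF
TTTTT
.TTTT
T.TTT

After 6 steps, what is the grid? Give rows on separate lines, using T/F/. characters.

Step 1: 3 trees catch fire, 1 burn out
  TTTTF
  .TTF.
  TTTTF
  .TTTT
  T.TTT
Step 2: 4 trees catch fire, 3 burn out
  TTTF.
  .TF..
  TTTF.
  .TTTF
  T.TTT
Step 3: 5 trees catch fire, 4 burn out
  TTF..
  .F...
  TTF..
  .TTF.
  T.TTF
Step 4: 4 trees catch fire, 5 burn out
  TF...
  .....
  TF...
  .TF..
  T.TF.
Step 5: 4 trees catch fire, 4 burn out
  F....
  .....
  F....
  .F...
  T.F..
Step 6: 0 trees catch fire, 4 burn out
  .....
  .....
  .....
  .....
  T....

.....
.....
.....
.....
T....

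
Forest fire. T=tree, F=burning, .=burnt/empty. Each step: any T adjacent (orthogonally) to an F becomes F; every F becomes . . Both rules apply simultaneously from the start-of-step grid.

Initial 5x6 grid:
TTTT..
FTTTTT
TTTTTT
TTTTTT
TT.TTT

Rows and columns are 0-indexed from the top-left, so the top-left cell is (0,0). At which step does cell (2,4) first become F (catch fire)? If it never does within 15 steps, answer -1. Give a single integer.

Step 1: cell (2,4)='T' (+3 fires, +1 burnt)
Step 2: cell (2,4)='T' (+4 fires, +3 burnt)
Step 3: cell (2,4)='T' (+5 fires, +4 burnt)
Step 4: cell (2,4)='T' (+5 fires, +5 burnt)
Step 5: cell (2,4)='F' (+3 fires, +5 burnt)
  -> target ignites at step 5
Step 6: cell (2,4)='.' (+3 fires, +3 burnt)
Step 7: cell (2,4)='.' (+2 fires, +3 burnt)
Step 8: cell (2,4)='.' (+1 fires, +2 burnt)
Step 9: cell (2,4)='.' (+0 fires, +1 burnt)
  fire out at step 9

5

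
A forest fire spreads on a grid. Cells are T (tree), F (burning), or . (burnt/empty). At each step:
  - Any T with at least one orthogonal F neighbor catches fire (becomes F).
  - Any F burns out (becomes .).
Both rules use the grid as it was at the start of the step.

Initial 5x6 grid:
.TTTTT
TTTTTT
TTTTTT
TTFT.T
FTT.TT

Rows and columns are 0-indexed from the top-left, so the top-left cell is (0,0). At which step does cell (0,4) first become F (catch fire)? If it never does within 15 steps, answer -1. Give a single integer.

Step 1: cell (0,4)='T' (+6 fires, +2 burnt)
Step 2: cell (0,4)='T' (+4 fires, +6 burnt)
Step 3: cell (0,4)='T' (+5 fires, +4 burnt)
Step 4: cell (0,4)='T' (+4 fires, +5 burnt)
Step 5: cell (0,4)='F' (+3 fires, +4 burnt)
  -> target ignites at step 5
Step 6: cell (0,4)='.' (+2 fires, +3 burnt)
Step 7: cell (0,4)='.' (+1 fires, +2 burnt)
Step 8: cell (0,4)='.' (+0 fires, +1 burnt)
  fire out at step 8

5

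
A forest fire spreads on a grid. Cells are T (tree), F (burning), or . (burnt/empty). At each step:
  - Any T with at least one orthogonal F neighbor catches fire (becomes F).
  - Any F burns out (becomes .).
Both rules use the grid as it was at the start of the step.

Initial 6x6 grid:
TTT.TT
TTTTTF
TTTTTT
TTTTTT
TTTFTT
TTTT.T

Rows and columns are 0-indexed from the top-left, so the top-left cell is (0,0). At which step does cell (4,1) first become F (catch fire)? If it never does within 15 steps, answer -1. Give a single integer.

Step 1: cell (4,1)='T' (+7 fires, +2 burnt)
Step 2: cell (4,1)='F' (+10 fires, +7 burnt)
  -> target ignites at step 2
Step 3: cell (4,1)='.' (+6 fires, +10 burnt)
Step 4: cell (4,1)='.' (+5 fires, +6 burnt)
Step 5: cell (4,1)='.' (+3 fires, +5 burnt)
Step 6: cell (4,1)='.' (+1 fires, +3 burnt)
Step 7: cell (4,1)='.' (+0 fires, +1 burnt)
  fire out at step 7

2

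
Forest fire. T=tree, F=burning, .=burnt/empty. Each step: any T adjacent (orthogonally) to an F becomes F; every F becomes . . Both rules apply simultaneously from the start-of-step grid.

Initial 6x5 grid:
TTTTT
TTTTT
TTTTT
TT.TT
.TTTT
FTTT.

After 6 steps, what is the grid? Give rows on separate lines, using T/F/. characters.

Step 1: 1 trees catch fire, 1 burn out
  TTTTT
  TTTTT
  TTTTT
  TT.TT
  .TTTT
  .FTT.
Step 2: 2 trees catch fire, 1 burn out
  TTTTT
  TTTTT
  TTTTT
  TT.TT
  .FTTT
  ..FT.
Step 3: 3 trees catch fire, 2 burn out
  TTTTT
  TTTTT
  TTTTT
  TF.TT
  ..FTT
  ...F.
Step 4: 3 trees catch fire, 3 burn out
  TTTTT
  TTTTT
  TFTTT
  F..TT
  ...FT
  .....
Step 5: 5 trees catch fire, 3 burn out
  TTTTT
  TFTTT
  F.FTT
  ...FT
  ....F
  .....
Step 6: 5 trees catch fire, 5 burn out
  TFTTT
  F.FTT
  ...FT
  ....F
  .....
  .....

TFTTT
F.FTT
...FT
....F
.....
.....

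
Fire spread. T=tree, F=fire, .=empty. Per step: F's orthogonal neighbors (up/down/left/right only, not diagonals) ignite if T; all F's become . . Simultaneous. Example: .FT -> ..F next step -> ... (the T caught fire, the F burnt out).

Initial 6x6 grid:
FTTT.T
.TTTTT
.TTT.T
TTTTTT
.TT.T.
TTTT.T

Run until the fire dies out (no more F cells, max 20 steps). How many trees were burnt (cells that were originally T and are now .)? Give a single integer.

Step 1: +1 fires, +1 burnt (F count now 1)
Step 2: +2 fires, +1 burnt (F count now 2)
Step 3: +3 fires, +2 burnt (F count now 3)
Step 4: +3 fires, +3 burnt (F count now 3)
Step 5: +5 fires, +3 burnt (F count now 5)
Step 6: +4 fires, +5 burnt (F count now 4)
Step 7: +5 fires, +4 burnt (F count now 5)
Step 8: +3 fires, +5 burnt (F count now 3)
Step 9: +0 fires, +3 burnt (F count now 0)
Fire out after step 9
Initially T: 27, now '.': 35
Total burnt (originally-T cells now '.'): 26

Answer: 26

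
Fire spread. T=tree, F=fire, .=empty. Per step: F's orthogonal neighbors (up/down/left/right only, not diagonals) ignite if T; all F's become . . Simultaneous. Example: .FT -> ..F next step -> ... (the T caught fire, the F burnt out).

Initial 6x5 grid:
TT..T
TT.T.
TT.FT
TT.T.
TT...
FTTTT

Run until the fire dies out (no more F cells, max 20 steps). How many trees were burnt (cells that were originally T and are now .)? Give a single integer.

Answer: 17

Derivation:
Step 1: +5 fires, +2 burnt (F count now 5)
Step 2: +3 fires, +5 burnt (F count now 3)
Step 3: +3 fires, +3 burnt (F count now 3)
Step 4: +3 fires, +3 burnt (F count now 3)
Step 5: +2 fires, +3 burnt (F count now 2)
Step 6: +1 fires, +2 burnt (F count now 1)
Step 7: +0 fires, +1 burnt (F count now 0)
Fire out after step 7
Initially T: 18, now '.': 29
Total burnt (originally-T cells now '.'): 17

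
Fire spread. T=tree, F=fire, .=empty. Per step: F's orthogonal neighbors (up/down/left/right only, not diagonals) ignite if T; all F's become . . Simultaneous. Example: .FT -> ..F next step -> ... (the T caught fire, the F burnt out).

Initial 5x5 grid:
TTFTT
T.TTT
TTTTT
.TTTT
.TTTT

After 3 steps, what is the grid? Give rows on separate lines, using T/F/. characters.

Step 1: 3 trees catch fire, 1 burn out
  TF.FT
  T.FTT
  TTTTT
  .TTTT
  .TTTT
Step 2: 4 trees catch fire, 3 burn out
  F...F
  T..FT
  TTFTT
  .TTTT
  .TTTT
Step 3: 5 trees catch fire, 4 burn out
  .....
  F...F
  TF.FT
  .TFTT
  .TTTT

.....
F...F
TF.FT
.TFTT
.TTTT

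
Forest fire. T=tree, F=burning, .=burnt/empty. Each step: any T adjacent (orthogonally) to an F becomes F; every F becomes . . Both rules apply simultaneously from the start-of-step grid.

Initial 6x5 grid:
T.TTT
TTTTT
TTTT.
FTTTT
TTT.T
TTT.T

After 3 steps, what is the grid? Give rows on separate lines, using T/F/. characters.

Step 1: 3 trees catch fire, 1 burn out
  T.TTT
  TTTTT
  FTTT.
  .FTTT
  FTT.T
  TTT.T
Step 2: 5 trees catch fire, 3 burn out
  T.TTT
  FTTTT
  .FTT.
  ..FTT
  .FT.T
  FTT.T
Step 3: 6 trees catch fire, 5 burn out
  F.TTT
  .FTTT
  ..FT.
  ...FT
  ..F.T
  .FT.T

F.TTT
.FTTT
..FT.
...FT
..F.T
.FT.T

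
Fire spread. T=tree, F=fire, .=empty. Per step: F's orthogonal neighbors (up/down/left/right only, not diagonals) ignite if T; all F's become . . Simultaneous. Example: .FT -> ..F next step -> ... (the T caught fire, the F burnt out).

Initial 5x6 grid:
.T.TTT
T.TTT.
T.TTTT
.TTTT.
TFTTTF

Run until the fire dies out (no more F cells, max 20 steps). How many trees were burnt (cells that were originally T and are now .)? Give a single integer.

Answer: 18

Derivation:
Step 1: +4 fires, +2 burnt (F count now 4)
Step 2: +3 fires, +4 burnt (F count now 3)
Step 3: +3 fires, +3 burnt (F count now 3)
Step 4: +4 fires, +3 burnt (F count now 4)
Step 5: +2 fires, +4 burnt (F count now 2)
Step 6: +2 fires, +2 burnt (F count now 2)
Step 7: +0 fires, +2 burnt (F count now 0)
Fire out after step 7
Initially T: 21, now '.': 27
Total burnt (originally-T cells now '.'): 18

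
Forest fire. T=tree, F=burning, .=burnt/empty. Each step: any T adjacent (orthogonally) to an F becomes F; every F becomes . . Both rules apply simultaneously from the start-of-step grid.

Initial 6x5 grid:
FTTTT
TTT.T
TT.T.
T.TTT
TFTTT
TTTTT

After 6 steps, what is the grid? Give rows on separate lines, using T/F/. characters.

Step 1: 5 trees catch fire, 2 burn out
  .FTTT
  FTT.T
  TT.T.
  T.TTT
  F.FTT
  TFTTT
Step 2: 8 trees catch fire, 5 burn out
  ..FTT
  .FT.T
  FT.T.
  F.FTT
  ...FT
  F.FTT
Step 3: 6 trees catch fire, 8 burn out
  ...FT
  ..F.T
  .F.T.
  ...FT
  ....F
  ...FT
Step 4: 4 trees catch fire, 6 burn out
  ....F
  ....T
  ...F.
  ....F
  .....
  ....F
Step 5: 1 trees catch fire, 4 burn out
  .....
  ....F
  .....
  .....
  .....
  .....
Step 6: 0 trees catch fire, 1 burn out
  .....
  .....
  .....
  .....
  .....
  .....

.....
.....
.....
.....
.....
.....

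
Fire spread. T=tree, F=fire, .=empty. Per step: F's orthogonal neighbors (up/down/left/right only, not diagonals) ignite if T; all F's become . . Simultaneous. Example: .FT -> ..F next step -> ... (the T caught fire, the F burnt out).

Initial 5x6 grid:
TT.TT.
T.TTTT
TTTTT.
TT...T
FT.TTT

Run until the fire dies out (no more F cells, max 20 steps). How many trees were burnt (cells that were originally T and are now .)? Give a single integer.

Step 1: +2 fires, +1 burnt (F count now 2)
Step 2: +2 fires, +2 burnt (F count now 2)
Step 3: +2 fires, +2 burnt (F count now 2)
Step 4: +2 fires, +2 burnt (F count now 2)
Step 5: +3 fires, +2 burnt (F count now 3)
Step 6: +2 fires, +3 burnt (F count now 2)
Step 7: +2 fires, +2 burnt (F count now 2)
Step 8: +2 fires, +2 burnt (F count now 2)
Step 9: +0 fires, +2 burnt (F count now 0)
Fire out after step 9
Initially T: 21, now '.': 26
Total burnt (originally-T cells now '.'): 17

Answer: 17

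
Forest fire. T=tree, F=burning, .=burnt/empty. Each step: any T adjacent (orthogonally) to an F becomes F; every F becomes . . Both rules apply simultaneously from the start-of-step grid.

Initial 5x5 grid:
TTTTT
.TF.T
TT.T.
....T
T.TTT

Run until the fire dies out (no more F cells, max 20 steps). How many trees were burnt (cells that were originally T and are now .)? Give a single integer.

Step 1: +2 fires, +1 burnt (F count now 2)
Step 2: +3 fires, +2 burnt (F count now 3)
Step 3: +3 fires, +3 burnt (F count now 3)
Step 4: +1 fires, +3 burnt (F count now 1)
Step 5: +0 fires, +1 burnt (F count now 0)
Fire out after step 5
Initially T: 15, now '.': 19
Total burnt (originally-T cells now '.'): 9

Answer: 9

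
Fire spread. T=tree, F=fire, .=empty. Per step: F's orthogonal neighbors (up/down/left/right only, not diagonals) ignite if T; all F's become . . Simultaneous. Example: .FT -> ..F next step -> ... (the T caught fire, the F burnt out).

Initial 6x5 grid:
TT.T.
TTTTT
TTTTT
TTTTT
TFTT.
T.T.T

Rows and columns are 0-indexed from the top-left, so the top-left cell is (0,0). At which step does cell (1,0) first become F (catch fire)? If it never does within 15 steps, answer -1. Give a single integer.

Step 1: cell (1,0)='T' (+3 fires, +1 burnt)
Step 2: cell (1,0)='T' (+6 fires, +3 burnt)
Step 3: cell (1,0)='T' (+4 fires, +6 burnt)
Step 4: cell (1,0)='F' (+5 fires, +4 burnt)
  -> target ignites at step 4
Step 5: cell (1,0)='.' (+3 fires, +5 burnt)
Step 6: cell (1,0)='.' (+2 fires, +3 burnt)
Step 7: cell (1,0)='.' (+0 fires, +2 burnt)
  fire out at step 7

4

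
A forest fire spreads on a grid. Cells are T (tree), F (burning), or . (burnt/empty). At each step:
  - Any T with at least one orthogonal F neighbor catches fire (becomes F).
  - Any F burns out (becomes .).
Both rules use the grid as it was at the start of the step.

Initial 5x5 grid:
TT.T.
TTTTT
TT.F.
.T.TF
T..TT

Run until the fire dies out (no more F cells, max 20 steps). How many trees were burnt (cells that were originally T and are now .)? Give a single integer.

Answer: 14

Derivation:
Step 1: +3 fires, +2 burnt (F count now 3)
Step 2: +4 fires, +3 burnt (F count now 4)
Step 3: +1 fires, +4 burnt (F count now 1)
Step 4: +3 fires, +1 burnt (F count now 3)
Step 5: +3 fires, +3 burnt (F count now 3)
Step 6: +0 fires, +3 burnt (F count now 0)
Fire out after step 6
Initially T: 15, now '.': 24
Total burnt (originally-T cells now '.'): 14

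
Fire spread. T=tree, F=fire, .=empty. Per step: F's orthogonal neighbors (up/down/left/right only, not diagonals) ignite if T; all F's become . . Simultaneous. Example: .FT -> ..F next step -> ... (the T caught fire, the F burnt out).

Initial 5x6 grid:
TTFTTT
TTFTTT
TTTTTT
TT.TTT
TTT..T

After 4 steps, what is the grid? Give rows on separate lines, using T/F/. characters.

Step 1: 5 trees catch fire, 2 burn out
  TF.FTT
  TF.FTT
  TTFTTT
  TT.TTT
  TTT..T
Step 2: 6 trees catch fire, 5 burn out
  F...FT
  F...FT
  TF.FTT
  TT.TTT
  TTT..T
Step 3: 6 trees catch fire, 6 burn out
  .....F
  .....F
  F...FT
  TF.FTT
  TTT..T
Step 4: 4 trees catch fire, 6 burn out
  ......
  ......
  .....F
  F...FT
  TFT..T

......
......
.....F
F...FT
TFT..T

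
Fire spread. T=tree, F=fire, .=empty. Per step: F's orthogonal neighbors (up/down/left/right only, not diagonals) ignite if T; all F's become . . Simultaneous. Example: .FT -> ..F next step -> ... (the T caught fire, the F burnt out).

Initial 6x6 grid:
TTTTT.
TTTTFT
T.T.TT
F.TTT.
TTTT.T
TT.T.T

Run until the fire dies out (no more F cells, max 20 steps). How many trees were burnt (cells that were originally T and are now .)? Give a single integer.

Answer: 24

Derivation:
Step 1: +6 fires, +2 burnt (F count now 6)
Step 2: +7 fires, +6 burnt (F count now 7)
Step 3: +7 fires, +7 burnt (F count now 7)
Step 4: +3 fires, +7 burnt (F count now 3)
Step 5: +1 fires, +3 burnt (F count now 1)
Step 6: +0 fires, +1 burnt (F count now 0)
Fire out after step 6
Initially T: 26, now '.': 34
Total burnt (originally-T cells now '.'): 24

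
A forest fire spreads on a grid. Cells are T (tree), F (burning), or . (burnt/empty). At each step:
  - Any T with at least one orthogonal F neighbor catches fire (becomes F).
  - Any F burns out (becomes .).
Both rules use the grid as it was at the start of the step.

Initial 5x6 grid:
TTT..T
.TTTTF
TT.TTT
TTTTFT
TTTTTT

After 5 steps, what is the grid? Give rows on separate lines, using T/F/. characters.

Step 1: 7 trees catch fire, 2 burn out
  TTT..F
  .TTTF.
  TT.TFF
  TTTF.F
  TTTTFT
Step 2: 5 trees catch fire, 7 burn out
  TTT...
  .TTF..
  TT.F..
  TTF...
  TTTF.F
Step 3: 3 trees catch fire, 5 burn out
  TTT...
  .TF...
  TT....
  TF....
  TTF...
Step 4: 5 trees catch fire, 3 burn out
  TTF...
  .F....
  TF....
  F.....
  TF....
Step 5: 3 trees catch fire, 5 burn out
  TF....
  ......
  F.....
  ......
  F.....

TF....
......
F.....
......
F.....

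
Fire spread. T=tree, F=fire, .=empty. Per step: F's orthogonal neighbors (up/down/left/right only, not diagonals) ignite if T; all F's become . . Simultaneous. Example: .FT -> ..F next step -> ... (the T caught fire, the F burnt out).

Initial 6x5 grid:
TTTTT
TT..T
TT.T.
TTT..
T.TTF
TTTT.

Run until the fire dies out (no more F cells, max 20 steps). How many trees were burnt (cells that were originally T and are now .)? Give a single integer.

Step 1: +1 fires, +1 burnt (F count now 1)
Step 2: +2 fires, +1 burnt (F count now 2)
Step 3: +2 fires, +2 burnt (F count now 2)
Step 4: +2 fires, +2 burnt (F count now 2)
Step 5: +3 fires, +2 burnt (F count now 3)
Step 6: +3 fires, +3 burnt (F count now 3)
Step 7: +2 fires, +3 burnt (F count now 2)
Step 8: +2 fires, +2 burnt (F count now 2)
Step 9: +1 fires, +2 burnt (F count now 1)
Step 10: +1 fires, +1 burnt (F count now 1)
Step 11: +1 fires, +1 burnt (F count now 1)
Step 12: +0 fires, +1 burnt (F count now 0)
Fire out after step 12
Initially T: 21, now '.': 29
Total burnt (originally-T cells now '.'): 20

Answer: 20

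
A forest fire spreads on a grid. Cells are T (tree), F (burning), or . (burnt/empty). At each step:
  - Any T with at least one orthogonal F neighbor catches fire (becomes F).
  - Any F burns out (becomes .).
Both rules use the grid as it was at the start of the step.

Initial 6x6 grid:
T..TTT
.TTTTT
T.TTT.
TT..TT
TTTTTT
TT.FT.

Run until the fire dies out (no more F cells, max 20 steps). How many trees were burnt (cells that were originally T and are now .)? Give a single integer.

Answer: 25

Derivation:
Step 1: +2 fires, +1 burnt (F count now 2)
Step 2: +2 fires, +2 burnt (F count now 2)
Step 3: +3 fires, +2 burnt (F count now 3)
Step 4: +5 fires, +3 burnt (F count now 5)
Step 5: +4 fires, +5 burnt (F count now 4)
Step 6: +5 fires, +4 burnt (F count now 5)
Step 7: +3 fires, +5 burnt (F count now 3)
Step 8: +1 fires, +3 burnt (F count now 1)
Step 9: +0 fires, +1 burnt (F count now 0)
Fire out after step 9
Initially T: 26, now '.': 35
Total burnt (originally-T cells now '.'): 25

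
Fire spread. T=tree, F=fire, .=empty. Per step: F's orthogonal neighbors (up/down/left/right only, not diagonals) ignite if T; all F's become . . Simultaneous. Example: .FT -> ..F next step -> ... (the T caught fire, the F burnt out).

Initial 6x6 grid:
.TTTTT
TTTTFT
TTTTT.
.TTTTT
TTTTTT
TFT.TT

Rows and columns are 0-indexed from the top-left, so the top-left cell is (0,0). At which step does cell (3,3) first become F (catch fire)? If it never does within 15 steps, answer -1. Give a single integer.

Step 1: cell (3,3)='T' (+7 fires, +2 burnt)
Step 2: cell (3,3)='T' (+8 fires, +7 burnt)
Step 3: cell (3,3)='F' (+9 fires, +8 burnt)
  -> target ignites at step 3
Step 4: cell (3,3)='.' (+5 fires, +9 burnt)
Step 5: cell (3,3)='.' (+1 fires, +5 burnt)
Step 6: cell (3,3)='.' (+0 fires, +1 burnt)
  fire out at step 6

3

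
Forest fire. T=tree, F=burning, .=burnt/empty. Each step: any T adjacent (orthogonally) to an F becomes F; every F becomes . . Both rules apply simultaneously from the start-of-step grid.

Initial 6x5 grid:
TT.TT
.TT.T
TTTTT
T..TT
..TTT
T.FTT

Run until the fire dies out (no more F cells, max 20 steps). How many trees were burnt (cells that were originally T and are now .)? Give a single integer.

Answer: 20

Derivation:
Step 1: +2 fires, +1 burnt (F count now 2)
Step 2: +2 fires, +2 burnt (F count now 2)
Step 3: +2 fires, +2 burnt (F count now 2)
Step 4: +2 fires, +2 burnt (F count now 2)
Step 5: +2 fires, +2 burnt (F count now 2)
Step 6: +3 fires, +2 burnt (F count now 3)
Step 7: +3 fires, +3 burnt (F count now 3)
Step 8: +3 fires, +3 burnt (F count now 3)
Step 9: +1 fires, +3 burnt (F count now 1)
Step 10: +0 fires, +1 burnt (F count now 0)
Fire out after step 10
Initially T: 21, now '.': 29
Total burnt (originally-T cells now '.'): 20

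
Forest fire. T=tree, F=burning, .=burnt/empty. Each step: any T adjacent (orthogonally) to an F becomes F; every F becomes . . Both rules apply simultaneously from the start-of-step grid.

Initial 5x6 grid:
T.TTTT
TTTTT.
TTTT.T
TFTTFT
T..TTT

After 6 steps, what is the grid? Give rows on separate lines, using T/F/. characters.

Step 1: 6 trees catch fire, 2 burn out
  T.TTTT
  TTTTT.
  TFTT.T
  F.FF.F
  T..TFT
Step 2: 8 trees catch fire, 6 burn out
  T.TTTT
  TFTTT.
  F.FF.F
  ......
  F..F.F
Step 3: 3 trees catch fire, 8 burn out
  T.TTTT
  F.FFT.
  ......
  ......
  ......
Step 4: 4 trees catch fire, 3 burn out
  F.FFTT
  ....F.
  ......
  ......
  ......
Step 5: 1 trees catch fire, 4 burn out
  ....FT
  ......
  ......
  ......
  ......
Step 6: 1 trees catch fire, 1 burn out
  .....F
  ......
  ......
  ......
  ......

.....F
......
......
......
......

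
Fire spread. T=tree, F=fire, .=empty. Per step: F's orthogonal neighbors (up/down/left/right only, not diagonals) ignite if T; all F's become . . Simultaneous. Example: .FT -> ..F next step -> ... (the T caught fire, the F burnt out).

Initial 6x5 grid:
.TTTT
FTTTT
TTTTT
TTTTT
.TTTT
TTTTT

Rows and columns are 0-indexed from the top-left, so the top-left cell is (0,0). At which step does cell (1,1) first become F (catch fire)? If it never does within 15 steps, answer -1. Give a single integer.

Step 1: cell (1,1)='F' (+2 fires, +1 burnt)
  -> target ignites at step 1
Step 2: cell (1,1)='.' (+4 fires, +2 burnt)
Step 3: cell (1,1)='.' (+4 fires, +4 burnt)
Step 4: cell (1,1)='.' (+5 fires, +4 burnt)
Step 5: cell (1,1)='.' (+5 fires, +5 burnt)
Step 6: cell (1,1)='.' (+4 fires, +5 burnt)
Step 7: cell (1,1)='.' (+2 fires, +4 burnt)
Step 8: cell (1,1)='.' (+1 fires, +2 burnt)
Step 9: cell (1,1)='.' (+0 fires, +1 burnt)
  fire out at step 9

1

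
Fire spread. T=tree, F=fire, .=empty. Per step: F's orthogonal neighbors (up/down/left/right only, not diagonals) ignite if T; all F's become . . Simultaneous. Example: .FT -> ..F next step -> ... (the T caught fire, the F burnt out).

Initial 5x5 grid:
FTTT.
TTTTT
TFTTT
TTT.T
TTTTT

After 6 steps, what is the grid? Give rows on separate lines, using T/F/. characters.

Step 1: 6 trees catch fire, 2 burn out
  .FTT.
  FFTTT
  F.FTT
  TFT.T
  TTTTT
Step 2: 6 trees catch fire, 6 burn out
  ..FT.
  ..FTT
  ...FT
  F.F.T
  TFTTT
Step 3: 5 trees catch fire, 6 burn out
  ...F.
  ...FT
  ....F
  ....T
  F.FTT
Step 4: 3 trees catch fire, 5 burn out
  .....
  ....F
  .....
  ....F
  ...FT
Step 5: 1 trees catch fire, 3 burn out
  .....
  .....
  .....
  .....
  ....F
Step 6: 0 trees catch fire, 1 burn out
  .....
  .....
  .....
  .....
  .....

.....
.....
.....
.....
.....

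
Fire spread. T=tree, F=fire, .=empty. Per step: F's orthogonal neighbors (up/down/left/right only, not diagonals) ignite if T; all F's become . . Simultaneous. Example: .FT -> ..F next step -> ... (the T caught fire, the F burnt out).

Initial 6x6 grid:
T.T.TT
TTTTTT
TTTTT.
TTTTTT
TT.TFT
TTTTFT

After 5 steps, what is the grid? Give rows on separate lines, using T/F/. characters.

Step 1: 5 trees catch fire, 2 burn out
  T.T.TT
  TTTTTT
  TTTTT.
  TTTTFT
  TT.F.F
  TTTF.F
Step 2: 4 trees catch fire, 5 burn out
  T.T.TT
  TTTTTT
  TTTTF.
  TTTF.F
  TT....
  TTF...
Step 3: 4 trees catch fire, 4 burn out
  T.T.TT
  TTTTFT
  TTTF..
  TTF...
  TT....
  TF....
Step 4: 7 trees catch fire, 4 burn out
  T.T.FT
  TTTF.F
  TTF...
  TF....
  TF....
  F.....
Step 5: 5 trees catch fire, 7 burn out
  T.T..F
  TTF...
  TF....
  F.....
  F.....
  ......

T.T..F
TTF...
TF....
F.....
F.....
......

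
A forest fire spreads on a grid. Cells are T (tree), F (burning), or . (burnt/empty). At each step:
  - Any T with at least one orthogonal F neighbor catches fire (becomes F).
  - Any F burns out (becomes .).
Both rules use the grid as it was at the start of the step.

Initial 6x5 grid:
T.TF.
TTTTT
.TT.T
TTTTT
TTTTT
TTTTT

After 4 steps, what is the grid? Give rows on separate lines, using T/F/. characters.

Step 1: 2 trees catch fire, 1 burn out
  T.F..
  TTTFT
  .TT.T
  TTTTT
  TTTTT
  TTTTT
Step 2: 2 trees catch fire, 2 burn out
  T....
  TTF.F
  .TT.T
  TTTTT
  TTTTT
  TTTTT
Step 3: 3 trees catch fire, 2 burn out
  T....
  TF...
  .TF.F
  TTTTT
  TTTTT
  TTTTT
Step 4: 4 trees catch fire, 3 burn out
  T....
  F....
  .F...
  TTFTF
  TTTTT
  TTTTT

T....
F....
.F...
TTFTF
TTTTT
TTTTT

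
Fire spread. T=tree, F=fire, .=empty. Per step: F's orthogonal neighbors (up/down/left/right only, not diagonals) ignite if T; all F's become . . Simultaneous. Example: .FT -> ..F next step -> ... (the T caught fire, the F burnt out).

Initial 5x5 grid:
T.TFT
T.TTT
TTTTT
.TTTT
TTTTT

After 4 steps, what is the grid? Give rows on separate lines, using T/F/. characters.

Step 1: 3 trees catch fire, 1 burn out
  T.F.F
  T.TFT
  TTTTT
  .TTTT
  TTTTT
Step 2: 3 trees catch fire, 3 burn out
  T....
  T.F.F
  TTTFT
  .TTTT
  TTTTT
Step 3: 3 trees catch fire, 3 burn out
  T....
  T....
  TTF.F
  .TTFT
  TTTTT
Step 4: 4 trees catch fire, 3 burn out
  T....
  T....
  TF...
  .TF.F
  TTTFT

T....
T....
TF...
.TF.F
TTTFT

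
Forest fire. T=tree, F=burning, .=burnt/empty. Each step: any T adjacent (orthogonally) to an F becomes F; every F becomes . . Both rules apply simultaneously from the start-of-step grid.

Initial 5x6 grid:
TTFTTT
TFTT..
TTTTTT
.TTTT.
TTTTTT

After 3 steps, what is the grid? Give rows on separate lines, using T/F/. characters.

Step 1: 5 trees catch fire, 2 burn out
  TF.FTT
  F.FT..
  TFTTTT
  .TTTT.
  TTTTTT
Step 2: 6 trees catch fire, 5 burn out
  F...FT
  ...F..
  F.FTTT
  .FTTT.
  TTTTTT
Step 3: 4 trees catch fire, 6 burn out
  .....F
  ......
  ...FTT
  ..FTT.
  TFTTTT

.....F
......
...FTT
..FTT.
TFTTTT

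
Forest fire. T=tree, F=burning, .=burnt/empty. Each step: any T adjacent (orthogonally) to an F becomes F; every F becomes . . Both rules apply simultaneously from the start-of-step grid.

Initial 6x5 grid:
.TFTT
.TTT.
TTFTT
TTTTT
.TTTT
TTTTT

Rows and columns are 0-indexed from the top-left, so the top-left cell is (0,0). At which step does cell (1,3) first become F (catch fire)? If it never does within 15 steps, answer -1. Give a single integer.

Step 1: cell (1,3)='T' (+6 fires, +2 burnt)
Step 2: cell (1,3)='F' (+8 fires, +6 burnt)
  -> target ignites at step 2
Step 3: cell (1,3)='.' (+5 fires, +8 burnt)
Step 4: cell (1,3)='.' (+3 fires, +5 burnt)
Step 5: cell (1,3)='.' (+2 fires, +3 burnt)
Step 6: cell (1,3)='.' (+0 fires, +2 burnt)
  fire out at step 6

2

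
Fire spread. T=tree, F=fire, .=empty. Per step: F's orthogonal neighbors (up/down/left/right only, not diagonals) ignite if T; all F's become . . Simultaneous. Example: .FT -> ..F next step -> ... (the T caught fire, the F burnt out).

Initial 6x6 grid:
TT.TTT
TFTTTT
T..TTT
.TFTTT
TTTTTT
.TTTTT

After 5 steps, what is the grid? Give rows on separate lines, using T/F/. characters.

Step 1: 6 trees catch fire, 2 burn out
  TF.TTT
  F.FTTT
  T..TTT
  .F.FTT
  TTFTTT
  .TTTTT
Step 2: 8 trees catch fire, 6 burn out
  F..TTT
  ...FTT
  F..FTT
  ....FT
  TF.FTT
  .TFTTT
Step 3: 8 trees catch fire, 8 burn out
  ...FTT
  ....FT
  ....FT
  .....F
  F...FT
  .F.FTT
Step 4: 5 trees catch fire, 8 burn out
  ....FT
  .....F
  .....F
  ......
  .....F
  ....FT
Step 5: 2 trees catch fire, 5 burn out
  .....F
  ......
  ......
  ......
  ......
  .....F

.....F
......
......
......
......
.....F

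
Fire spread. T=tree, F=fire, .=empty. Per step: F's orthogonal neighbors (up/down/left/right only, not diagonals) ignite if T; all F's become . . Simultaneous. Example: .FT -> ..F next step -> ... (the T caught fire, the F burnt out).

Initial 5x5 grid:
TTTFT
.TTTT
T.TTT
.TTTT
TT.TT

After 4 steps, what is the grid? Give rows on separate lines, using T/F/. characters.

Step 1: 3 trees catch fire, 1 burn out
  TTF.F
  .TTFT
  T.TTT
  .TTTT
  TT.TT
Step 2: 4 trees catch fire, 3 burn out
  TF...
  .TF.F
  T.TFT
  .TTTT
  TT.TT
Step 3: 5 trees catch fire, 4 burn out
  F....
  .F...
  T.F.F
  .TTFT
  TT.TT
Step 4: 3 trees catch fire, 5 burn out
  .....
  .....
  T....
  .TF.F
  TT.FT

.....
.....
T....
.TF.F
TT.FT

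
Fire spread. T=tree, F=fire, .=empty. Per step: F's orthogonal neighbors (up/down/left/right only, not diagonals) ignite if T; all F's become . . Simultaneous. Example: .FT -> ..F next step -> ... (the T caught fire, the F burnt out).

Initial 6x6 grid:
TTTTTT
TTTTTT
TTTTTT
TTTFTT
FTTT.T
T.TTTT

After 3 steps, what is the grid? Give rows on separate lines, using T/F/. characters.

Step 1: 7 trees catch fire, 2 burn out
  TTTTTT
  TTTTTT
  TTTFTT
  FTF.FT
  .FTF.T
  F.TTTT
Step 2: 8 trees catch fire, 7 burn out
  TTTTTT
  TTTFTT
  FTF.FT
  .F...F
  ..F..T
  ..TFTT
Step 3: 9 trees catch fire, 8 burn out
  TTTFTT
  FTF.FT
  .F...F
  ......
  .....F
  ..F.FT

TTTFTT
FTF.FT
.F...F
......
.....F
..F.FT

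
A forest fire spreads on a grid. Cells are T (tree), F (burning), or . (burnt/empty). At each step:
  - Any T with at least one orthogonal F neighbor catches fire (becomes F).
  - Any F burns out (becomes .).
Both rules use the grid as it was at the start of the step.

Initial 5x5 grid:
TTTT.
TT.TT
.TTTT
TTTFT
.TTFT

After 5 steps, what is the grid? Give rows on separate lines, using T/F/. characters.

Step 1: 5 trees catch fire, 2 burn out
  TTTT.
  TT.TT
  .TTFT
  TTF.F
  .TF.F
Step 2: 5 trees catch fire, 5 burn out
  TTTT.
  TT.FT
  .TF.F
  TF...
  .F...
Step 3: 4 trees catch fire, 5 burn out
  TTTF.
  TT..F
  .F...
  F....
  .....
Step 4: 2 trees catch fire, 4 burn out
  TTF..
  TF...
  .....
  .....
  .....
Step 5: 2 trees catch fire, 2 burn out
  TF...
  F....
  .....
  .....
  .....

TF...
F....
.....
.....
.....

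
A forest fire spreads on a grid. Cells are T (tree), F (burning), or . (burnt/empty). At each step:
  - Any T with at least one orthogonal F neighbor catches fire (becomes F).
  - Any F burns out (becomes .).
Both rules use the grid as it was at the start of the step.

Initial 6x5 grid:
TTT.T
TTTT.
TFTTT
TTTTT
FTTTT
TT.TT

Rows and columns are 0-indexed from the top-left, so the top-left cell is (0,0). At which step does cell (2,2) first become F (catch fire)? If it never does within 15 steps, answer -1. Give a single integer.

Step 1: cell (2,2)='F' (+7 fires, +2 burnt)
  -> target ignites at step 1
Step 2: cell (2,2)='.' (+7 fires, +7 burnt)
Step 3: cell (2,2)='.' (+6 fires, +7 burnt)
Step 4: cell (2,2)='.' (+3 fires, +6 burnt)
Step 5: cell (2,2)='.' (+1 fires, +3 burnt)
Step 6: cell (2,2)='.' (+0 fires, +1 burnt)
  fire out at step 6

1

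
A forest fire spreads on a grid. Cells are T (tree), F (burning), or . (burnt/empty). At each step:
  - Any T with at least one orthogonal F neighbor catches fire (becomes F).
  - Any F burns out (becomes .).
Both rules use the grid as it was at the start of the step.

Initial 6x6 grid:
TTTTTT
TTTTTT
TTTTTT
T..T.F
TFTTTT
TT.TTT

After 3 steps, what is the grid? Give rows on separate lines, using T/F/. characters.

Step 1: 5 trees catch fire, 2 burn out
  TTTTTT
  TTTTTT
  TTTTTF
  T..T..
  F.FTTF
  TF.TTT
Step 2: 7 trees catch fire, 5 burn out
  TTTTTT
  TTTTTF
  TTTTF.
  F..T..
  ...FF.
  F..TTF
Step 3: 7 trees catch fire, 7 burn out
  TTTTTF
  TTTTF.
  FTTF..
  ...F..
  ......
  ...FF.

TTTTTF
TTTTF.
FTTF..
...F..
......
...FF.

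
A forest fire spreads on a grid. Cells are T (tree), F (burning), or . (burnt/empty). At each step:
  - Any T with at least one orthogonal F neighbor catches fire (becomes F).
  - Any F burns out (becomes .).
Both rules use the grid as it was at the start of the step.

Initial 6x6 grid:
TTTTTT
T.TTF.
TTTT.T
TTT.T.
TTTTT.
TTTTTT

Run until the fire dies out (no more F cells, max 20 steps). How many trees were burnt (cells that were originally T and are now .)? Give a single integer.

Step 1: +2 fires, +1 burnt (F count now 2)
Step 2: +4 fires, +2 burnt (F count now 4)
Step 3: +2 fires, +4 burnt (F count now 2)
Step 4: +3 fires, +2 burnt (F count now 3)
Step 5: +4 fires, +3 burnt (F count now 4)
Step 6: +5 fires, +4 burnt (F count now 5)
Step 7: +4 fires, +5 burnt (F count now 4)
Step 8: +3 fires, +4 burnt (F count now 3)
Step 9: +1 fires, +3 burnt (F count now 1)
Step 10: +0 fires, +1 burnt (F count now 0)
Fire out after step 10
Initially T: 29, now '.': 35
Total burnt (originally-T cells now '.'): 28

Answer: 28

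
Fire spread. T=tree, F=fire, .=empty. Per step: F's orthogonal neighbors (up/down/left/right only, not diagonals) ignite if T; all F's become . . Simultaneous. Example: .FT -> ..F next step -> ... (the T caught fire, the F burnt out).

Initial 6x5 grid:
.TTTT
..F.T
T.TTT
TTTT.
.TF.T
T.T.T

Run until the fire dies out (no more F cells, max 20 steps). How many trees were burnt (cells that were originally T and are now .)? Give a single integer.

Answer: 15

Derivation:
Step 1: +5 fires, +2 burnt (F count now 5)
Step 2: +5 fires, +5 burnt (F count now 5)
Step 3: +3 fires, +5 burnt (F count now 3)
Step 4: +2 fires, +3 burnt (F count now 2)
Step 5: +0 fires, +2 burnt (F count now 0)
Fire out after step 5
Initially T: 18, now '.': 27
Total burnt (originally-T cells now '.'): 15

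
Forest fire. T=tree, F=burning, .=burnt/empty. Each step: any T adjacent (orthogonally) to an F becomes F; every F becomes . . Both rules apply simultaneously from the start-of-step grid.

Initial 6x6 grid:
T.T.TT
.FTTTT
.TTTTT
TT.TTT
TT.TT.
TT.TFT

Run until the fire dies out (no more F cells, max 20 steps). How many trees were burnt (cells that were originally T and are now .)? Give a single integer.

Answer: 25

Derivation:
Step 1: +5 fires, +2 burnt (F count now 5)
Step 2: +6 fires, +5 burnt (F count now 6)
Step 3: +7 fires, +6 burnt (F count now 7)
Step 4: +5 fires, +7 burnt (F count now 5)
Step 5: +2 fires, +5 burnt (F count now 2)
Step 6: +0 fires, +2 burnt (F count now 0)
Fire out after step 6
Initially T: 26, now '.': 35
Total burnt (originally-T cells now '.'): 25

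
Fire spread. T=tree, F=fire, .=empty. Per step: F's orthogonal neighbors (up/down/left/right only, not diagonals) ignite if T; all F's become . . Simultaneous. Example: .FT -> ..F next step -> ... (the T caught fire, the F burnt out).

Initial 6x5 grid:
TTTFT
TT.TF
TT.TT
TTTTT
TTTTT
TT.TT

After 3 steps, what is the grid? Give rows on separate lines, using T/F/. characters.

Step 1: 4 trees catch fire, 2 burn out
  TTF.F
  TT.F.
  TT.TF
  TTTTT
  TTTTT
  TT.TT
Step 2: 3 trees catch fire, 4 burn out
  TF...
  TT...
  TT.F.
  TTTTF
  TTTTT
  TT.TT
Step 3: 4 trees catch fire, 3 burn out
  F....
  TF...
  TT...
  TTTF.
  TTTTF
  TT.TT

F....
TF...
TT...
TTTF.
TTTTF
TT.TT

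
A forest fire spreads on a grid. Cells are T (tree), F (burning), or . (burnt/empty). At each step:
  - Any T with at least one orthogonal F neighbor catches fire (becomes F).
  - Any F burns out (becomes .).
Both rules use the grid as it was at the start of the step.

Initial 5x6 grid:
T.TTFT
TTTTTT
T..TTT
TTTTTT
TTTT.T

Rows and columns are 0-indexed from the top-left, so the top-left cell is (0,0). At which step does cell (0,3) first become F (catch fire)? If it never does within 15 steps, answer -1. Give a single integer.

Step 1: cell (0,3)='F' (+3 fires, +1 burnt)
  -> target ignites at step 1
Step 2: cell (0,3)='.' (+4 fires, +3 burnt)
Step 3: cell (0,3)='.' (+4 fires, +4 burnt)
Step 4: cell (0,3)='.' (+3 fires, +4 burnt)
Step 5: cell (0,3)='.' (+4 fires, +3 burnt)
Step 6: cell (0,3)='.' (+4 fires, +4 burnt)
Step 7: cell (0,3)='.' (+2 fires, +4 burnt)
Step 8: cell (0,3)='.' (+1 fires, +2 burnt)
Step 9: cell (0,3)='.' (+0 fires, +1 burnt)
  fire out at step 9

1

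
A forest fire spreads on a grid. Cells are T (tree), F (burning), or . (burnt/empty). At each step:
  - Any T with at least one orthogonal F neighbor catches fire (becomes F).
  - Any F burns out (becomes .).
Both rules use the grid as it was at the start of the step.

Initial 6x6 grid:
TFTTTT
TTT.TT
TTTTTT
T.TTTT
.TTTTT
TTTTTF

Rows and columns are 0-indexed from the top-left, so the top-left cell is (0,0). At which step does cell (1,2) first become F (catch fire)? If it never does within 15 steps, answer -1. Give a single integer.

Step 1: cell (1,2)='T' (+5 fires, +2 burnt)
Step 2: cell (1,2)='F' (+7 fires, +5 burnt)
  -> target ignites at step 2
Step 3: cell (1,2)='.' (+7 fires, +7 burnt)
Step 4: cell (1,2)='.' (+10 fires, +7 burnt)
Step 5: cell (1,2)='.' (+2 fires, +10 burnt)
Step 6: cell (1,2)='.' (+0 fires, +2 burnt)
  fire out at step 6

2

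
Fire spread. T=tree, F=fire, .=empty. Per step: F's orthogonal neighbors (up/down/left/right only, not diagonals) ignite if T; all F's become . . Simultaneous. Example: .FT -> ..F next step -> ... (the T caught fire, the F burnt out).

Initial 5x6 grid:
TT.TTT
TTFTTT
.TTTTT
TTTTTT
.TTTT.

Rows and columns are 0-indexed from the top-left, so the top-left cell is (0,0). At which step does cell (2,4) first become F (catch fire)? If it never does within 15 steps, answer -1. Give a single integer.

Step 1: cell (2,4)='T' (+3 fires, +1 burnt)
Step 2: cell (2,4)='T' (+7 fires, +3 burnt)
Step 3: cell (2,4)='F' (+7 fires, +7 burnt)
  -> target ignites at step 3
Step 4: cell (2,4)='.' (+6 fires, +7 burnt)
Step 5: cell (2,4)='.' (+2 fires, +6 burnt)
Step 6: cell (2,4)='.' (+0 fires, +2 burnt)
  fire out at step 6

3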